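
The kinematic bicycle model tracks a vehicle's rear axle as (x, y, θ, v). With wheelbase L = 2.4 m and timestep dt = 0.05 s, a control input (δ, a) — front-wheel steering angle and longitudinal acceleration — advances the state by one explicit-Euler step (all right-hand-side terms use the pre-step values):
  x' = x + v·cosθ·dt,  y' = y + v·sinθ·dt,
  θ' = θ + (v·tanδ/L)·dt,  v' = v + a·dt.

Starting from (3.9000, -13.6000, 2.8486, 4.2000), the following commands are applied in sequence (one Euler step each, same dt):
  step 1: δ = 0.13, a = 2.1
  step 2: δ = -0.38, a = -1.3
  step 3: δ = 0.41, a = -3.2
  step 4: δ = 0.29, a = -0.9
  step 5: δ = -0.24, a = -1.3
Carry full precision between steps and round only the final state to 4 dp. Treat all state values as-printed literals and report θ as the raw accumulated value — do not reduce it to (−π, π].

after step 1 (δ=0.13, a=2.1): (3.698949, -13.539348, 2.860040, 4.305000)
after step 2 (δ=-0.38, a=-1.3): (3.492175, -13.479541, 2.824217, 4.240000)
after step 3 (δ=0.41, a=-3.2): (3.290763, -13.413382, 2.862610, 4.080000)
after step 4 (δ=0.29, a=-0.9): (3.094650, -13.357204, 2.887975, 4.035000)
after step 5 (δ=-0.24, a=-1.3): (2.899354, -13.306584, 2.867403, 3.970000)

(2.8994, -13.3066, 2.8674, 3.9700)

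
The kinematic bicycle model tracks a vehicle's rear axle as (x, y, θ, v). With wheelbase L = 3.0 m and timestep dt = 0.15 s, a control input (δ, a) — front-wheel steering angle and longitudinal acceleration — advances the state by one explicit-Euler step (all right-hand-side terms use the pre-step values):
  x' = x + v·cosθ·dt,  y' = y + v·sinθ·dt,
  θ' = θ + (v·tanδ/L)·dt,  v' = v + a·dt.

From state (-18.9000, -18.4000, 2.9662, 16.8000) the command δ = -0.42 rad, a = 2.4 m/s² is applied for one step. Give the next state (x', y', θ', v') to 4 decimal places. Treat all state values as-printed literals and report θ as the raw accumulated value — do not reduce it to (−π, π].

x' = -18.9000 + 16.8000·cos(2.9662)·0.15 = -21.3813
y' = -18.4000 + 16.8000·sin(2.9662)·0.15 = -17.9603
θ' = 2.9662 + (16.8000/3.0)·tan(-0.42)·0.15 = 2.5911
v' = 16.8000 + 2.4000·0.15 = 17.1600

(-21.3813, -17.9603, 2.5911, 17.1600)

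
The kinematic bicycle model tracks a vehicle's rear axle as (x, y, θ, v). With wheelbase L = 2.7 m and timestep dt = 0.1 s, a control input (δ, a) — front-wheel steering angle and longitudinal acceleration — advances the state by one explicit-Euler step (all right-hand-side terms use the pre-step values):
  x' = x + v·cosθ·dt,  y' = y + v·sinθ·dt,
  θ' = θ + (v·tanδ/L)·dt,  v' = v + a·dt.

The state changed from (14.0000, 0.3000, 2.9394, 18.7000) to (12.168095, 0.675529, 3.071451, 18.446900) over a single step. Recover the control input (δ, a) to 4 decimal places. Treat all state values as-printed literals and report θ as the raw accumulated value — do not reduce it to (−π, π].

δ = 0.1884, a = -2.5310

a = (v'−v)/dt = (-0.253100)/0.1 = -2.5310
Δθ = θ'−θ = 0.132051;  (v·dt/L) = 18.7000·0.1/2.7 = 0.692593
tan δ = Δθ·L/(v·dt) = 0.190662  →  δ = 0.1884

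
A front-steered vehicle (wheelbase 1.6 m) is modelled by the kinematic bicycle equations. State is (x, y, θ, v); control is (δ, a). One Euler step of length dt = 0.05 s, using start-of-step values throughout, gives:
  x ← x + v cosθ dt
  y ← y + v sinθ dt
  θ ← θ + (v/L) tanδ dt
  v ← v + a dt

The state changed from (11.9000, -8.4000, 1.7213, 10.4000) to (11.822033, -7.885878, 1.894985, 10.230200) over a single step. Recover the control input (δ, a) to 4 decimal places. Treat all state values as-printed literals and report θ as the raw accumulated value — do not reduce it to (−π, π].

δ = 0.4908, a = -3.3960

a = (v'−v)/dt = (-0.169800)/0.05 = -3.3960
Δθ = θ'−θ = 0.173685;  (v·dt/L) = 10.4000·0.05/1.6 = 0.325000
tan δ = Δθ·L/(v·dt) = 0.534415  →  δ = 0.4908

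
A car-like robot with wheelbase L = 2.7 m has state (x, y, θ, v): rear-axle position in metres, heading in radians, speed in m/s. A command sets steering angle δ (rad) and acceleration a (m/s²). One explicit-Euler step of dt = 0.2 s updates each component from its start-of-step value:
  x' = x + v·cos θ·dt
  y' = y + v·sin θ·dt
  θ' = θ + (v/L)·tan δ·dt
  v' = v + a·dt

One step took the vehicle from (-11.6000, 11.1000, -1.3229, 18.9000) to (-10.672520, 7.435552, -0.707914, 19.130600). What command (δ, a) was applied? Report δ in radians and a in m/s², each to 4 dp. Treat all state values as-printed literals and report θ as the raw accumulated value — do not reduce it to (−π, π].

δ = 0.4139, a = 1.1530

a = (v'−v)/dt = (0.230600)/0.2 = 1.1530
Δθ = θ'−θ = 0.614986;  (v·dt/L) = 18.9000·0.2/2.7 = 1.400000
tan δ = Δθ·L/(v·dt) = 0.439276  →  δ = 0.4139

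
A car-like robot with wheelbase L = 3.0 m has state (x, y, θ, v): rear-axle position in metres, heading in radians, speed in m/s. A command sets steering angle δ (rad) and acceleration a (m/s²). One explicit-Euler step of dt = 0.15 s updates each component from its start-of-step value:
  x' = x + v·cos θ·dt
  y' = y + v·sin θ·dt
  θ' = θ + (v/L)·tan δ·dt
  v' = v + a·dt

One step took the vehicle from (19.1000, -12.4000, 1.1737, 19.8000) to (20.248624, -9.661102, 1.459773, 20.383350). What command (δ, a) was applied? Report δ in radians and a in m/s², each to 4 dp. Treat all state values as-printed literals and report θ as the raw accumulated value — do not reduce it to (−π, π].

a = (v'−v)/dt = (0.583350)/0.15 = 3.8890
Δθ = θ'−θ = 0.286073;  (v·dt/L) = 19.8000·0.15/3.0 = 0.990000
tan δ = Δθ·L/(v·dt) = 0.288963  →  δ = 0.2813

δ = 0.2813, a = 3.8890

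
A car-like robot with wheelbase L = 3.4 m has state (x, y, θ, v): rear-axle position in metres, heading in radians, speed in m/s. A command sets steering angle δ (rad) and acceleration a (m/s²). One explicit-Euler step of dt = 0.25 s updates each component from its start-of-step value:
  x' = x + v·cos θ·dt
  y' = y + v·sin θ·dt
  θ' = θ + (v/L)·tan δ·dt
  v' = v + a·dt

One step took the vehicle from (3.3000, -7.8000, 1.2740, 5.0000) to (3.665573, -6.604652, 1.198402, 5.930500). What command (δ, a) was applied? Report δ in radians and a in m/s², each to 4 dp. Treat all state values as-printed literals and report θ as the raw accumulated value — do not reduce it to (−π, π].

δ = -0.2028, a = 3.7220

a = (v'−v)/dt = (0.930500)/0.25 = 3.7220
Δθ = θ'−θ = -0.075598;  (v·dt/L) = 5.0000·0.25/3.4 = 0.367647
tan δ = Δθ·L/(v·dt) = -0.205627  →  δ = -0.2028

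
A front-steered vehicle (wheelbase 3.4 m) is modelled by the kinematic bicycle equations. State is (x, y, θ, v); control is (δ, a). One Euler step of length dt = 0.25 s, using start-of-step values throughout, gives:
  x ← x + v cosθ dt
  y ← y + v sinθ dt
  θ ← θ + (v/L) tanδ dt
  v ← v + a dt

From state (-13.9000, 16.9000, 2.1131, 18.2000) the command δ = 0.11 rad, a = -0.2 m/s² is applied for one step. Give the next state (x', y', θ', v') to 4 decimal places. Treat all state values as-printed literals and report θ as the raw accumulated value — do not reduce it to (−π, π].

x' = -13.9000 + 18.2000·cos(2.1131)·0.25 = -16.2483
y' = 16.9000 + 18.2000·sin(2.1131)·0.25 = 20.7972
θ' = 2.1131 + (18.2000/3.4)·tan(0.11)·0.25 = 2.2609
v' = 18.2000 − 0.2000·0.25 = 18.1500

(-16.2483, 20.7972, 2.2609, 18.1500)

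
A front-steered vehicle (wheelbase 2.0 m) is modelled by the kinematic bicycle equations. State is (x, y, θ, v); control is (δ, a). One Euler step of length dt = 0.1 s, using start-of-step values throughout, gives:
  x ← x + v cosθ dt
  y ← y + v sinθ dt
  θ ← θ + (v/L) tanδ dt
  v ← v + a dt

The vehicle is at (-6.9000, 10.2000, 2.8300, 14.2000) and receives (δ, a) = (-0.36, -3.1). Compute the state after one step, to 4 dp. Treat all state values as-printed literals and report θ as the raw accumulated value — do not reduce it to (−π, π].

(-8.2516, 10.6353, 2.5628, 13.8900)

x' = -6.9000 + 14.2000·cos(2.8300)·0.1 = -8.2516
y' = 10.2000 + 14.2000·sin(2.8300)·0.1 = 10.6353
θ' = 2.8300 + (14.2000/2.0)·tan(-0.36)·0.1 = 2.5628
v' = 14.2000 − 3.1000·0.1 = 13.8900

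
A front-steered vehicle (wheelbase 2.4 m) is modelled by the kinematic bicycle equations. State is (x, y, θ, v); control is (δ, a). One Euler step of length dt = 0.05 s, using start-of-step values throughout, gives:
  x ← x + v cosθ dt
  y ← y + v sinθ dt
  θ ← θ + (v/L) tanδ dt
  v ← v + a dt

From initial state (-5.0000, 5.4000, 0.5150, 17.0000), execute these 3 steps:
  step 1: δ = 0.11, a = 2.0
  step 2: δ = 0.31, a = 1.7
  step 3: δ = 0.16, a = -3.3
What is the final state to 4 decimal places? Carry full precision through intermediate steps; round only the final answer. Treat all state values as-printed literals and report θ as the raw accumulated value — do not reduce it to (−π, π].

(-2.8587, 6.8009, 0.7260, 17.0200)

after step 1 (δ=0.11, a=2.0): (-4.260251, 5.818655, 0.554116, 17.100000)
after step 2 (δ=0.31, a=1.7): (-3.533188, 6.268549, 0.668233, 17.185000)
after step 3 (δ=0.16, a=-3.3): (-2.858748, 6.800940, 0.726010, 17.020000)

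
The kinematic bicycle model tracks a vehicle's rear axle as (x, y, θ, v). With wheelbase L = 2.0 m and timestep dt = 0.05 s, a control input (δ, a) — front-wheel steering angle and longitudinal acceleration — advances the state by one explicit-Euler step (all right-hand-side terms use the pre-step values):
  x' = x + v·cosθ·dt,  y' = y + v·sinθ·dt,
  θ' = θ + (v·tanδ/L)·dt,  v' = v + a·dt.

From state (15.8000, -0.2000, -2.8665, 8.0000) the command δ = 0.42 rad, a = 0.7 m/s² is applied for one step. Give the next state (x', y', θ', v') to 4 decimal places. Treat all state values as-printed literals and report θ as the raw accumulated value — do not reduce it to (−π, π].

x' = 15.8000 + 8.0000·cos(-2.8665)·0.05 = 15.4150
y' = -0.2000 + 8.0000·sin(-2.8665)·0.05 = -0.3087
θ' = -2.8665 + (8.0000/2.0)·tan(0.42)·0.05 = -2.7772
v' = 8.0000 + 0.7000·0.05 = 8.0350

(15.4150, -0.3087, -2.7772, 8.0350)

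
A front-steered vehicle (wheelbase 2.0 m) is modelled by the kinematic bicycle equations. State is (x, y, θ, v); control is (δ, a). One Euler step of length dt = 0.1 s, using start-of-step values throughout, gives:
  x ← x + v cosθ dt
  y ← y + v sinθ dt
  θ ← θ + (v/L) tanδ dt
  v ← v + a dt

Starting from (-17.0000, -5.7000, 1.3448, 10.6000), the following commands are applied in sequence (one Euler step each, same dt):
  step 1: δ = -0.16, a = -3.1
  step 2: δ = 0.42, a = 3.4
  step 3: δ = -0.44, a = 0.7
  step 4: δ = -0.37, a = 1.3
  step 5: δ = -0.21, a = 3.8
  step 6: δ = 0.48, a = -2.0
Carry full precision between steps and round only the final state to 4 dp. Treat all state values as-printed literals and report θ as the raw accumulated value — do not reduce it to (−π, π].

(-14.7724, 0.2018, 1.2077, 11.0100)

after step 1 (δ=-0.16, a=-3.1): (-16.762478, -4.666954, 1.259269, 10.290000)
after step 2 (δ=0.42, a=3.4): (-16.447076, -3.687484, 1.489030, 10.630000)
after step 3 (δ=-0.44, a=0.7): (-16.360256, -2.628035, 1.238811, 10.700000)
after step 4 (δ=-0.37, a=1.3): (-16.011520, -1.616460, 1.031304, 10.830000)
after step 5 (δ=-0.21, a=3.8): (-15.455183, -0.687279, 0.915887, 11.210000)
after step 6 (δ=0.48, a=-2.0): (-14.772396, 0.201789, 1.207690, 11.010000)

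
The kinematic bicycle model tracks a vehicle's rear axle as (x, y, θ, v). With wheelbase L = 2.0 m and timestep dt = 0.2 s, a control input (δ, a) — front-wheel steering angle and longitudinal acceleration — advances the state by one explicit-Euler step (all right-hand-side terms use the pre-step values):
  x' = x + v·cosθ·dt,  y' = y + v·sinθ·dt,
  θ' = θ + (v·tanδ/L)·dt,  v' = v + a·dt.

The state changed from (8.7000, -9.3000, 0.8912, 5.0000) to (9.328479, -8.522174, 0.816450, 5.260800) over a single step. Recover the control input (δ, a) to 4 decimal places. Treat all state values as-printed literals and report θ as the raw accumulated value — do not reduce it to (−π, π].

δ = -0.1484, a = 1.3040

a = (v'−v)/dt = (0.260800)/0.2 = 1.3040
Δθ = θ'−θ = -0.074750;  (v·dt/L) = 5.0000·0.2/2.0 = 0.500000
tan δ = Δθ·L/(v·dt) = -0.149500  →  δ = -0.1484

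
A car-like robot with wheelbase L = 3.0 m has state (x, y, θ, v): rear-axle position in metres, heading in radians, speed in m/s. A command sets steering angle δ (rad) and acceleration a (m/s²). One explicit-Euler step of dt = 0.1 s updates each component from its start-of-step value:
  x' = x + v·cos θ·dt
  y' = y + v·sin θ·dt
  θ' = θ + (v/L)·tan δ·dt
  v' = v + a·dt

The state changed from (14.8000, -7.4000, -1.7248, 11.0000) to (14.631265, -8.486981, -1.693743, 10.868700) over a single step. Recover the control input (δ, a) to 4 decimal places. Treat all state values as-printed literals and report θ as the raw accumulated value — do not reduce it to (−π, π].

a = (v'−v)/dt = (-0.131300)/0.1 = -1.3130
Δθ = θ'−θ = 0.031057;  (v·dt/L) = 11.0000·0.1/3.0 = 0.366667
tan δ = Δθ·L/(v·dt) = 0.084701  →  δ = 0.0845

δ = 0.0845, a = -1.3130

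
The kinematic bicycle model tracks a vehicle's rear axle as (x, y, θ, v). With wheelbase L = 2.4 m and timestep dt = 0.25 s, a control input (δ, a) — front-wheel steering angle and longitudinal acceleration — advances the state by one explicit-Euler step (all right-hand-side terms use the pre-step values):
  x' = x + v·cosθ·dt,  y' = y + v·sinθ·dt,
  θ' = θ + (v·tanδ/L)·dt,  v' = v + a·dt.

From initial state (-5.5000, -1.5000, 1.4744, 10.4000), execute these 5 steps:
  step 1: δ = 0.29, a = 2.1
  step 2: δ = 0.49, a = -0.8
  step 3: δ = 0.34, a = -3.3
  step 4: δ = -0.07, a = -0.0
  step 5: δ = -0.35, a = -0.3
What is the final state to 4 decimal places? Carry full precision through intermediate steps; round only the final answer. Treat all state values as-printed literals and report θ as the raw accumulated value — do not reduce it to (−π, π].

after step 1 (δ=0.29, a=2.1): (-5.249758, 1.087929, 1.797681, 10.925000)
after step 2 (δ=0.49, a=-0.8): (-5.864132, 3.749183, 2.404687, 10.725000)
after step 3 (δ=0.34, a=-3.3): (-7.849737, 5.550981, 2.799878, 9.900000)
after step 4 (δ=-0.07, a=-0.0): (-10.181635, 6.380362, 2.727572, 9.900000)
after step 5 (δ=-0.35, a=-0.3): (-12.447525, 7.376038, 2.351136, 9.825000)

(-12.4475, 7.3760, 2.3511, 9.8250)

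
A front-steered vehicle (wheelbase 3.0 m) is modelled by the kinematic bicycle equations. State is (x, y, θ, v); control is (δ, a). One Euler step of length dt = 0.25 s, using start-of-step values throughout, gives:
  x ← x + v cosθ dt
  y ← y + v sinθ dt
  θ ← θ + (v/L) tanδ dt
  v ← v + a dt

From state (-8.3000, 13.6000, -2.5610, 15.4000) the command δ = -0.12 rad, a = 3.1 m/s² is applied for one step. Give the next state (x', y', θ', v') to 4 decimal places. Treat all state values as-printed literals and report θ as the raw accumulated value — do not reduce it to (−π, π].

x' = -8.3000 + 15.4000·cos(-2.5610)·0.25 = -11.5191
y' = 13.6000 + 15.4000·sin(-2.5610)·0.25 = 11.4882
θ' = -2.5610 + (15.4000/3.0)·tan(-0.12)·0.25 = -2.7157
v' = 15.4000 + 3.1000·0.25 = 16.1750

(-11.5191, 11.4882, -2.7157, 16.1750)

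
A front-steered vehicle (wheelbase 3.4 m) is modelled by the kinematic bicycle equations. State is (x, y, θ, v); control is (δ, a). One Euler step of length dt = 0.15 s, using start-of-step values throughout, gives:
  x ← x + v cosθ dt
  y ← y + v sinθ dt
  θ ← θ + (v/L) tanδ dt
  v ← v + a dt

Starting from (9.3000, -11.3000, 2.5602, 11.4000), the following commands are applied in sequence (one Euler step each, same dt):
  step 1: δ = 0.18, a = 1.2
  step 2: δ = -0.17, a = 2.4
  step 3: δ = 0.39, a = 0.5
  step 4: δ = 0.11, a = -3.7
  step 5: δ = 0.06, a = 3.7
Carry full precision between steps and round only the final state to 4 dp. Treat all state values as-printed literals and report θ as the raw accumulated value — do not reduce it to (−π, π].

after step 1 (δ=0.18, a=1.2): (7.870955, -10.360888, 2.651720, 11.580000)
after step 2 (δ=-0.17, a=2.4): (6.338239, -9.543606, 2.564024, 11.940000)
after step 3 (δ=0.39, a=0.5): (4.837753, -8.565740, 2.780553, 12.015000)
after step 4 (δ=0.11, a=-3.7): (3.151694, -7.929100, 2.839097, 11.460000)
after step 5 (δ=0.06, a=3.7): (1.510743, -7.417004, 2.869469, 12.015000)

(1.5107, -7.4170, 2.8695, 12.0150)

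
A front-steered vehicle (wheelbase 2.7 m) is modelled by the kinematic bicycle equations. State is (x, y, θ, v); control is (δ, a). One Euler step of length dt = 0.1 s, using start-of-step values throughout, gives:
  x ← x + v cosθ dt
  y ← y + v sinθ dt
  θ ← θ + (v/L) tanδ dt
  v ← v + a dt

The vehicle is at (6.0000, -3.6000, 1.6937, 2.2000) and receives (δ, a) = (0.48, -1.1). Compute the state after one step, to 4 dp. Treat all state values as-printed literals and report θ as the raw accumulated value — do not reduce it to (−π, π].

(5.9730, -3.3817, 1.7361, 2.0900)

x' = 6.0000 + 2.2000·cos(1.6937)·0.1 = 5.9730
y' = -3.6000 + 2.2000·sin(1.6937)·0.1 = -3.3817
θ' = 1.6937 + (2.2000/2.7)·tan(0.48)·0.1 = 1.7361
v' = 2.2000 − 1.1000·0.1 = 2.0900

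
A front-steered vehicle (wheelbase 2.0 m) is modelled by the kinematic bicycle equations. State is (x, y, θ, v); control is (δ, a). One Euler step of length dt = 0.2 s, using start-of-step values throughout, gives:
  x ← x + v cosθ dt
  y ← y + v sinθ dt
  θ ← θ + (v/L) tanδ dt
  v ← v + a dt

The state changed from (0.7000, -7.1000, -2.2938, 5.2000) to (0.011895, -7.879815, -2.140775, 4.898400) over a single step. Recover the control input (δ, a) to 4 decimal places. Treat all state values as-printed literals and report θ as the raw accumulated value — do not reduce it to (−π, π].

δ = 0.2862, a = -1.5080

a = (v'−v)/dt = (-0.301600)/0.2 = -1.5080
Δθ = θ'−θ = 0.153025;  (v·dt/L) = 5.2000·0.2/2.0 = 0.520000
tan δ = Δθ·L/(v·dt) = 0.294279  →  δ = 0.2862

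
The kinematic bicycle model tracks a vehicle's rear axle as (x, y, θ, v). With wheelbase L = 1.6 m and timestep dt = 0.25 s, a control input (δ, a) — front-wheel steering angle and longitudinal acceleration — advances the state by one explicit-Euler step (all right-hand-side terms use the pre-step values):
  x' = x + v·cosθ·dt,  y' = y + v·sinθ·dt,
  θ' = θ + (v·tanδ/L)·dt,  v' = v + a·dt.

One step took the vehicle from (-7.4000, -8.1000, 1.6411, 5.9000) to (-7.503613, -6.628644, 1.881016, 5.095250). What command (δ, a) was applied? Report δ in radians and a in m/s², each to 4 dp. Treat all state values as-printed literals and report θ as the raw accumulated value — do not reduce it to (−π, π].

a = (v'−v)/dt = (-0.804750)/0.25 = -3.2190
Δθ = θ'−θ = 0.239916;  (v·dt/L) = 5.9000·0.25/1.6 = 0.921875
tan δ = Δθ·L/(v·dt) = 0.260248  →  δ = 0.2546

δ = 0.2546, a = -3.2190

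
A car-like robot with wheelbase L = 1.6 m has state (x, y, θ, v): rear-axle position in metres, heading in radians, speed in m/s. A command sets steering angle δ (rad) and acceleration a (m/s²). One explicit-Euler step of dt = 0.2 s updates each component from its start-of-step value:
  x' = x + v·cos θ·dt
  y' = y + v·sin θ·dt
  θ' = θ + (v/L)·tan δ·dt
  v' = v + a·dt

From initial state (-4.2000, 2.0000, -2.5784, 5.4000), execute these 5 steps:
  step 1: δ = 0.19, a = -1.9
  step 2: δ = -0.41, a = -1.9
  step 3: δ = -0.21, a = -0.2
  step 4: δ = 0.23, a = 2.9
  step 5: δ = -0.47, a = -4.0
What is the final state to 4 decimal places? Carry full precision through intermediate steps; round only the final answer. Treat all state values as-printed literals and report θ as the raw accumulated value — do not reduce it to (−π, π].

after step 1 (δ=0.19, a=-1.9): (-5.113199, 1.423400, -2.448584, 5.020000)
after step 2 (δ=-0.41, a=-1.9): (-5.885604, 0.781990, -2.721315, 4.640000)
after step 3 (δ=-0.21, a=-0.2): (-6.732846, 0.403354, -2.844938, 4.600000)
after step 4 (δ=0.23, a=2.9): (-7.612660, 0.134417, -2.710305, 5.180000)
after step 5 (δ=-0.47, a=-4.0): (-8.553792, -0.298673, -3.039213, 4.380000)

(-8.5538, -0.2987, -3.0392, 4.3800)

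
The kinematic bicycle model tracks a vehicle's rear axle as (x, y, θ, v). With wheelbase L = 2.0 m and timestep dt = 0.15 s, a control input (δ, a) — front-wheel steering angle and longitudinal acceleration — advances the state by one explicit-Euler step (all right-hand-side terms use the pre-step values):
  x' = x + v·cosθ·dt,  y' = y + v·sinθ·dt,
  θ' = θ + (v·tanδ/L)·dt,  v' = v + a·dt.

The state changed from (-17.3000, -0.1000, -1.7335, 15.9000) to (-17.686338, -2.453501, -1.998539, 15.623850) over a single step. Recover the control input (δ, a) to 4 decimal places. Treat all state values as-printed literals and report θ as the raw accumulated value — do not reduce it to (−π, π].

a = (v'−v)/dt = (-0.276150)/0.15 = -1.8410
Δθ = θ'−θ = -0.265039;  (v·dt/L) = 15.9000·0.15/2.0 = 1.192500
tan δ = Δθ·L/(v·dt) = -0.222255  →  δ = -0.2187

δ = -0.2187, a = -1.8410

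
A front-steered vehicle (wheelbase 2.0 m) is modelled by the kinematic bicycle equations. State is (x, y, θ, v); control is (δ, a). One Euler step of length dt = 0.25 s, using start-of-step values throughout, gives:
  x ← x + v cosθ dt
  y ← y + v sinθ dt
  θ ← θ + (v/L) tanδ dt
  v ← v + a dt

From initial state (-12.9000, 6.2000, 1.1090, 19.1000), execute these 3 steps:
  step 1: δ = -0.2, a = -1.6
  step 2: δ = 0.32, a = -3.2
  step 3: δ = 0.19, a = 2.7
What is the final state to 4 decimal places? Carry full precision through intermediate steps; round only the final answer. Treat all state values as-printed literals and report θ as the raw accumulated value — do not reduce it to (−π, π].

after step 1 (δ=-0.2, a=-1.6): (-10.772465, 10.474836, 0.625030, 18.700000)
after step 2 (δ=0.32, a=-3.2): (-6.981294, 13.210279, 1.399653, 17.900000)
after step 3 (δ=0.19, a=2.7): (-6.219159, 17.619902, 1.829968, 18.575000)

(-6.2192, 17.6199, 1.8300, 18.5750)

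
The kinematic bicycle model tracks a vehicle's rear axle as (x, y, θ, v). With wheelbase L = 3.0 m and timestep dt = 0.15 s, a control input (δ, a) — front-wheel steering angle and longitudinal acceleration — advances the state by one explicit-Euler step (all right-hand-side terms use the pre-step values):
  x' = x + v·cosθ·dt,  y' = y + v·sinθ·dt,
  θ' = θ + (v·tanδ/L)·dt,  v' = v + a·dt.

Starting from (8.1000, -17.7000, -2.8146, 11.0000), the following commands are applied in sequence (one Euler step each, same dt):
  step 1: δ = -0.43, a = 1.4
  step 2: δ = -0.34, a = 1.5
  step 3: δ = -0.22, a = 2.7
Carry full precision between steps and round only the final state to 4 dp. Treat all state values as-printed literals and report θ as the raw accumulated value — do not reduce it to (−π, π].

(3.1584, -18.1442, -3.3930, 11.8400)

after step 1 (δ=-0.43, a=1.4): (6.537429, -18.229974, -3.066842, 11.210000)
after step 2 (δ=-0.34, a=1.5): (4.860625, -18.355551, -3.265111, 11.435000)
after step 3 (δ=-0.22, a=2.7): (3.158443, -18.144224, -3.392965, 11.840000)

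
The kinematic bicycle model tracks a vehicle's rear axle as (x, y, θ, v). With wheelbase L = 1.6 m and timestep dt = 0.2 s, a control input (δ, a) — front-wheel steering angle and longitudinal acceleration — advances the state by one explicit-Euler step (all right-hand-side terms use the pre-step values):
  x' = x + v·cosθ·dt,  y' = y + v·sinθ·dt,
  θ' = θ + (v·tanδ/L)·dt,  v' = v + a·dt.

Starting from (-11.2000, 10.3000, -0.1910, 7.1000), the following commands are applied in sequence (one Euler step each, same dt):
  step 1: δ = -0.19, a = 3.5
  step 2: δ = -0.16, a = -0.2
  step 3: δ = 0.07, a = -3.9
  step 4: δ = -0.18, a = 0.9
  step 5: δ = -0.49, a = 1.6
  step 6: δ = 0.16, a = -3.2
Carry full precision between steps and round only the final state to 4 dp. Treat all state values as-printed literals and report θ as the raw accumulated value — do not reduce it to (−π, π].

after step 1 (δ=-0.19, a=3.5): (-9.805823, 10.030426, -0.361684, 7.800000)
after step 2 (δ=-0.16, a=-0.2): (-8.346751, 9.478421, -0.519029, 7.760000)
after step 3 (δ=0.07, a=-3.9): (-6.999148, 8.708571, -0.451018, 6.980000)
after step 4 (δ=-0.18, a=0.9): (-5.742742, 8.100080, -0.609786, 7.160000)
after step 5 (δ=-0.49, a=1.6): (-4.568831, 7.279985, -1.087169, 7.480000)
after step 6 (δ=0.16, a=-3.2): (-3.873200, 5.955556, -0.936279, 6.840000)

(-3.8732, 5.9556, -0.9363, 6.8400)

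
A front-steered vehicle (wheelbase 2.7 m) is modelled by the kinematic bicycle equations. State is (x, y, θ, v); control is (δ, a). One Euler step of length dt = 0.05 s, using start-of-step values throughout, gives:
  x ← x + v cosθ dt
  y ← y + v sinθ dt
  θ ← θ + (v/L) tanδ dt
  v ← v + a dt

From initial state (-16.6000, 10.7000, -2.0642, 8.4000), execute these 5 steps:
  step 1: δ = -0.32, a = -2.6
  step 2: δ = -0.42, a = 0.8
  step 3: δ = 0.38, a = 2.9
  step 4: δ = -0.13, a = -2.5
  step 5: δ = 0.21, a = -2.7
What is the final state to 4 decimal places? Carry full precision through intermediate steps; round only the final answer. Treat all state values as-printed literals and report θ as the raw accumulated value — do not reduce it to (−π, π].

(-17.6997, 8.9266, -2.1103, 8.1950)

after step 1 (δ=-0.32, a=-2.6): (-16.798923, 10.330095, -2.115749, 8.270000)
after step 2 (δ=-0.42, a=0.8): (-17.013272, 9.976490, -2.184141, 8.310000)
after step 3 (δ=0.38, a=2.9): (-17.252437, 9.636724, -2.122676, 8.455000)
after step 4 (δ=-0.13, a=-2.5): (-17.474080, 9.276736, -2.143146, 8.330000)
after step 5 (δ=0.21, a=-2.7): (-17.699660, 8.926613, -2.110267, 8.195000)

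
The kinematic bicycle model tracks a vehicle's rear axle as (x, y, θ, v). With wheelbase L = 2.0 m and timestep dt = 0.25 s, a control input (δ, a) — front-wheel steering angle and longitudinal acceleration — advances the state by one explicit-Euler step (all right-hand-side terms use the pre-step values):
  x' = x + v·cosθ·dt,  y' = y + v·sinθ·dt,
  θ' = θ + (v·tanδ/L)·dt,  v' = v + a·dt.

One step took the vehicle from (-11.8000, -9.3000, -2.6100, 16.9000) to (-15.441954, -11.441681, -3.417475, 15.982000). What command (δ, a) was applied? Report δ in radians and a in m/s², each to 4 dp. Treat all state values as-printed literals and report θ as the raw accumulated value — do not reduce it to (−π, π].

δ = -0.3651, a = -3.6720

a = (v'−v)/dt = (-0.918000)/0.25 = -3.6720
Δθ = θ'−θ = -0.807475;  (v·dt/L) = 16.9000·0.25/2.0 = 2.112500
tan δ = Δθ·L/(v·dt) = -0.382237  →  δ = -0.3651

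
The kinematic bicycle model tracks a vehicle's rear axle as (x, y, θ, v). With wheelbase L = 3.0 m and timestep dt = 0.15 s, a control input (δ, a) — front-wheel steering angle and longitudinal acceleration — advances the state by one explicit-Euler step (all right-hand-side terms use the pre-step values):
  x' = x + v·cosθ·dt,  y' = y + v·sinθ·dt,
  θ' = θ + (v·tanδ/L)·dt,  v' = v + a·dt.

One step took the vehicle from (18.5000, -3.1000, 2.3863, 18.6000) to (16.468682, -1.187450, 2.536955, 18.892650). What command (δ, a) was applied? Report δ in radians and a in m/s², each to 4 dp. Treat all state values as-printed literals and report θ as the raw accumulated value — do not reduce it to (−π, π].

δ = 0.1606, a = 1.9510

a = (v'−v)/dt = (0.292650)/0.15 = 1.9510
Δθ = θ'−θ = 0.150655;  (v·dt/L) = 18.6000·0.15/3.0 = 0.930000
tan δ = Δθ·L/(v·dt) = 0.161995  →  δ = 0.1606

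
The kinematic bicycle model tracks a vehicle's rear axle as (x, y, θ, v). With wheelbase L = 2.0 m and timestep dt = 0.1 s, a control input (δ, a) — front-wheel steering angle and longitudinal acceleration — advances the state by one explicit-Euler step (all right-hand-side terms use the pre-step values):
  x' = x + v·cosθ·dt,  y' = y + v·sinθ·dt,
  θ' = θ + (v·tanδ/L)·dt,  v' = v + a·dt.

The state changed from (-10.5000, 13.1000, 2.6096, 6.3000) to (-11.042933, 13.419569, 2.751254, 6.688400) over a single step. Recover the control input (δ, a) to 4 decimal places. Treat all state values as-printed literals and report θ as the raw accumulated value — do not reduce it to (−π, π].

δ = 0.4226, a = 3.8840

a = (v'−v)/dt = (0.388400)/0.1 = 3.8840
Δθ = θ'−θ = 0.141654;  (v·dt/L) = 6.3000·0.1/2.0 = 0.315000
tan δ = Δθ·L/(v·dt) = 0.449695  →  δ = 0.4226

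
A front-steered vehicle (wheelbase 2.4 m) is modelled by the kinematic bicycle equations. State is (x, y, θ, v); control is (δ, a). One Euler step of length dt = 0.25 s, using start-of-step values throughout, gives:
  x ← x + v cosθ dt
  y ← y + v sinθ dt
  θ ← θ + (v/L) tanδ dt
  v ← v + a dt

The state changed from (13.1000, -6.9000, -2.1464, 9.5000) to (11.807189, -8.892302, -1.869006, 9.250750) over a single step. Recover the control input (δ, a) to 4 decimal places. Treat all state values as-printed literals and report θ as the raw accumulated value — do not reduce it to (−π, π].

a = (v'−v)/dt = (-0.249250)/0.25 = -0.9970
Δθ = θ'−θ = 0.277394;  (v·dt/L) = 9.5000·0.25/2.4 = 0.989583
tan δ = Δθ·L/(v·dt) = 0.280314  →  δ = 0.2733

δ = 0.2733, a = -0.9970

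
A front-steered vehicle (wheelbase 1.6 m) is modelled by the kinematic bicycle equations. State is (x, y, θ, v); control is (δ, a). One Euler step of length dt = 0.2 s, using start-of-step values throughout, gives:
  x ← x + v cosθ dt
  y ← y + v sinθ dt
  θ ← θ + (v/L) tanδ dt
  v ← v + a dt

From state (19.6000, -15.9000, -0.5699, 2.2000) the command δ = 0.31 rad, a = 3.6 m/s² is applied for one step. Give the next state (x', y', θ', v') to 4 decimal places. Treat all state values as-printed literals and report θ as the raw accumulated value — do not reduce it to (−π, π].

(19.9705, -16.1374, -0.4818, 2.9200)

x' = 19.6000 + 2.2000·cos(-0.5699)·0.2 = 19.9705
y' = -15.9000 + 2.2000·sin(-0.5699)·0.2 = -16.1374
θ' = -0.5699 + (2.2000/1.6)·tan(0.31)·0.2 = -0.4818
v' = 2.2000 + 3.6000·0.2 = 2.9200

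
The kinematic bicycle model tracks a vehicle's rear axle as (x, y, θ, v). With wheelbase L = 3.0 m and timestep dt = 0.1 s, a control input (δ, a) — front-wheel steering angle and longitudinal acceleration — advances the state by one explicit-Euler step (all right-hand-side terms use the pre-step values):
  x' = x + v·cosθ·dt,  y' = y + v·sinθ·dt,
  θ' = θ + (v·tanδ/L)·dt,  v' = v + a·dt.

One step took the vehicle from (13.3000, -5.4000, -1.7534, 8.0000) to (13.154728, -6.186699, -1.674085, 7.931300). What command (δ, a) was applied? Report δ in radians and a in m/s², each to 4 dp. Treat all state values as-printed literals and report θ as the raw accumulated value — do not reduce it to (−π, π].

δ = 0.2891, a = -0.6870

a = (v'−v)/dt = (-0.068700)/0.1 = -0.6870
Δθ = θ'−θ = 0.079315;  (v·dt/L) = 8.0000·0.1/3.0 = 0.266667
tan δ = Δθ·L/(v·dt) = 0.297431  →  δ = 0.2891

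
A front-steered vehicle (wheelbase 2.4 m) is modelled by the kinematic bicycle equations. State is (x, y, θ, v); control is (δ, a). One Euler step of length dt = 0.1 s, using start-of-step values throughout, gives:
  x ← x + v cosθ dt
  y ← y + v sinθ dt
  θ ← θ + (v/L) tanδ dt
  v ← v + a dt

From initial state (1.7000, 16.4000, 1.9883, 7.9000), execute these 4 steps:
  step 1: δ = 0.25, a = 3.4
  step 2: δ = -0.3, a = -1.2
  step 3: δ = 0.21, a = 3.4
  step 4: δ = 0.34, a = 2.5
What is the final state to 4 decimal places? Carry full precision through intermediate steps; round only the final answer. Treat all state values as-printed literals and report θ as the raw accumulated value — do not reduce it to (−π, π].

after step 1 (δ=0.25, a=3.4): (1.379671, 17.122142, 2.072350, 8.240000)
after step 2 (δ=-0.3, a=-1.2): (0.983501, 17.844656, 1.966145, 8.120000)
after step 3 (δ=0.21, a=3.4): (0.670776, 18.594020, 2.038258, 8.460000)
after step 4 (δ=0.34, a=2.5): (0.289550, 19.349257, 2.162950, 8.710000)

(0.2896, 19.3493, 2.1630, 8.7100)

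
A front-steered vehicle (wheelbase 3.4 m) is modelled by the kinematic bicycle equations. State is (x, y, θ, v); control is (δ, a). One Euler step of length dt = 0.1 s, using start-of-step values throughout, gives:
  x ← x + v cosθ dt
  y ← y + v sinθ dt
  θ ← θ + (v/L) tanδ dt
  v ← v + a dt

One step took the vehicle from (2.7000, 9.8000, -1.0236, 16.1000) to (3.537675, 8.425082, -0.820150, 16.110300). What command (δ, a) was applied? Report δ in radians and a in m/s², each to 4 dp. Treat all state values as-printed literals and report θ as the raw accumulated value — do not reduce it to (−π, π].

δ = 0.4058, a = 0.1030

a = (v'−v)/dt = (0.010300)/0.1 = 0.1030
Δθ = θ'−θ = 0.203450;  (v·dt/L) = 16.1000·0.1/3.4 = 0.473529
tan δ = Δθ·L/(v·dt) = 0.429646  →  δ = 0.4058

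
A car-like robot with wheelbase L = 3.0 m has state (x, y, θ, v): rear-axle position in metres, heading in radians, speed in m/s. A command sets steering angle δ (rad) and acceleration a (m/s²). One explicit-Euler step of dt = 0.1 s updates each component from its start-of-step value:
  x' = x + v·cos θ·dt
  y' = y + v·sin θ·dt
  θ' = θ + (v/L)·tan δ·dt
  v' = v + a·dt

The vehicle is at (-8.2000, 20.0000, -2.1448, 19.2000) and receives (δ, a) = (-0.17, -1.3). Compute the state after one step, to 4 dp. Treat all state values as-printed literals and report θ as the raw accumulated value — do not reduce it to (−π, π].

x' = -8.2000 + 19.2000·cos(-2.1448)·0.1 = -9.2426
y' = 20.0000 + 19.2000·sin(-2.1448)·0.1 = 18.3877
θ' = -2.1448 + (19.2000/3.0)·tan(-0.17)·0.1 = -2.2547
v' = 19.2000 − 1.3000·0.1 = 19.0700

(-9.2426, 18.3877, -2.2547, 19.0700)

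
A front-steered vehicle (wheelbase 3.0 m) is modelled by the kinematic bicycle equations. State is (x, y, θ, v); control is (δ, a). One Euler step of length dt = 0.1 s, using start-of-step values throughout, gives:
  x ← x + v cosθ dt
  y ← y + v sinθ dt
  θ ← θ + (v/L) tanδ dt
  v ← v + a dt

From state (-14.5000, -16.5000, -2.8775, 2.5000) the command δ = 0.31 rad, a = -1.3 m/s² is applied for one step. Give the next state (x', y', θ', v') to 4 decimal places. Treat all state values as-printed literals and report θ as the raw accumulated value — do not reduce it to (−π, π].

(-14.7413, -16.5653, -2.8508, 2.3700)

x' = -14.5000 + 2.5000·cos(-2.8775)·0.1 = -14.7413
y' = -16.5000 + 2.5000·sin(-2.8775)·0.1 = -16.5653
θ' = -2.8775 + (2.5000/3.0)·tan(0.31)·0.1 = -2.8508
v' = 2.5000 − 1.3000·0.1 = 2.3700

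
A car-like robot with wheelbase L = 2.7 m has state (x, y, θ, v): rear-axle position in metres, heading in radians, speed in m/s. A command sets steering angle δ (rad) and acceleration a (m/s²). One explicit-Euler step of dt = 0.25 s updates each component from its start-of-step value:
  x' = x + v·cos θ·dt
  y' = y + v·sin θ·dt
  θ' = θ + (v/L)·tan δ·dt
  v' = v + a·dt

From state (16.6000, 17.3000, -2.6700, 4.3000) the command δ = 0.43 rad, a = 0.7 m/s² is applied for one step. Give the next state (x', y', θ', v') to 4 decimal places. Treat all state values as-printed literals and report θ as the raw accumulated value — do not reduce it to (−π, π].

(15.6423, 16.8116, -2.4874, 4.4750)

x' = 16.6000 + 4.3000·cos(-2.6700)·0.25 = 15.6423
y' = 17.3000 + 4.3000·sin(-2.6700)·0.25 = 16.8116
θ' = -2.6700 + (4.3000/2.7)·tan(0.43)·0.25 = -2.4874
v' = 4.3000 + 0.7000·0.25 = 4.4750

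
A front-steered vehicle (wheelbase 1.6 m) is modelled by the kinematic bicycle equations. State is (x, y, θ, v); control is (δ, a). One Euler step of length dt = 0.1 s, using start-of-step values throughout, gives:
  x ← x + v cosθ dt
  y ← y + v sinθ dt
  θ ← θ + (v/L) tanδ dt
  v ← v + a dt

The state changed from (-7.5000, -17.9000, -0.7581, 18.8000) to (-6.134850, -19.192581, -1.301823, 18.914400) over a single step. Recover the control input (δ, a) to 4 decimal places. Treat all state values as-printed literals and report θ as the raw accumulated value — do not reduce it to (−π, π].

a = (v'−v)/dt = (0.114400)/0.1 = 1.1440
Δθ = θ'−θ = -0.543723;  (v·dt/L) = 18.8000·0.1/1.6 = 1.175000
tan δ = Δθ·L/(v·dt) = -0.462743  →  δ = -0.4334

δ = -0.4334, a = 1.1440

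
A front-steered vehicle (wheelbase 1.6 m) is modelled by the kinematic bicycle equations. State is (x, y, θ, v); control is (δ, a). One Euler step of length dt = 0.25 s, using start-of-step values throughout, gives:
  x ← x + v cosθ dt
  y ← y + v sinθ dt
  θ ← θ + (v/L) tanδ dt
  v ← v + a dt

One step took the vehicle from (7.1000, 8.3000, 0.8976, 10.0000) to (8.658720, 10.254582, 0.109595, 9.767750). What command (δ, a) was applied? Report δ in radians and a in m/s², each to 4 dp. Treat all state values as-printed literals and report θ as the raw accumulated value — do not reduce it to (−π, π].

δ = -0.4671, a = -0.9290

a = (v'−v)/dt = (-0.232250)/0.25 = -0.9290
Δθ = θ'−θ = -0.788005;  (v·dt/L) = 10.0000·0.25/1.6 = 1.562500
tan δ = Δθ·L/(v·dt) = -0.504323  →  δ = -0.4671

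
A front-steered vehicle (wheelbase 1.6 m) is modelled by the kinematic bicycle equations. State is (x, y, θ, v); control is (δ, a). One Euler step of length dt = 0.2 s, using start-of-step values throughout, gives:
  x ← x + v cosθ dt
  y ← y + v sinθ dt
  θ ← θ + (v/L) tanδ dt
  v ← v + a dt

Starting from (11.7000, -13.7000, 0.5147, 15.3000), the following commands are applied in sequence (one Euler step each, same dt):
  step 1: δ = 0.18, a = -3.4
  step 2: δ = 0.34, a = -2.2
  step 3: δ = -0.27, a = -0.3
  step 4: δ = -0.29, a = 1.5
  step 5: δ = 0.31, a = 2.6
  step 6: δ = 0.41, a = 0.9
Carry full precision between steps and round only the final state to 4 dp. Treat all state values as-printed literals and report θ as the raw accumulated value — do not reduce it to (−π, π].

(21.8997, -0.7554, 1.8810, 15.1200)

after step 1 (δ=0.18, a=-3.4): (14.363548, -12.193642, 0.862717, 14.620000)
after step 2 (δ=0.34, a=-2.2): (16.265248, -9.972536, 1.509171, 14.180000)
after step 3 (δ=-0.27, a=-0.3): (16.439907, -7.141920, 1.018617, 14.120000)
after step 4 (δ=-0.29, a=1.5): (17.921219, -4.737613, 0.491919, 14.420000)
after step 5 (δ=0.31, a=2.6): (20.463258, -3.375448, 1.069309, 14.940000)
after step 6 (δ=0.41, a=0.9): (21.899681, -0.755365, 1.880983, 15.120000)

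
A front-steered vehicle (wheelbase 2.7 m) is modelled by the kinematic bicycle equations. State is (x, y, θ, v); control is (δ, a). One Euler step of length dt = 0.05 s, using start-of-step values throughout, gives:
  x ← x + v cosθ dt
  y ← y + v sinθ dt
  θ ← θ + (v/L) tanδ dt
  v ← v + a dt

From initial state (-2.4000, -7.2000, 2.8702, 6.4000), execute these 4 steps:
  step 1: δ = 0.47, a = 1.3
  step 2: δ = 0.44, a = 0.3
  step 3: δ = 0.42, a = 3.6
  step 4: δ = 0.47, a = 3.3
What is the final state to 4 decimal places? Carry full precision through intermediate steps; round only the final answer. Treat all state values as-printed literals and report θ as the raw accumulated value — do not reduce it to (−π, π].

(-3.6758, -6.9628, 3.1030, 6.8250)

after step 1 (δ=0.47, a=1.3): (-2.708288, -7.114217, 2.930403, 6.465000)
after step 2 (δ=0.44, a=0.3): (-3.024356, -7.046456, 2.986766, 6.480000)
after step 3 (δ=0.42, a=3.6): (-3.344480, -6.996492, 3.040355, 6.660000)
after step 4 (δ=0.47, a=3.3): (-3.675775, -6.962838, 3.103004, 6.825000)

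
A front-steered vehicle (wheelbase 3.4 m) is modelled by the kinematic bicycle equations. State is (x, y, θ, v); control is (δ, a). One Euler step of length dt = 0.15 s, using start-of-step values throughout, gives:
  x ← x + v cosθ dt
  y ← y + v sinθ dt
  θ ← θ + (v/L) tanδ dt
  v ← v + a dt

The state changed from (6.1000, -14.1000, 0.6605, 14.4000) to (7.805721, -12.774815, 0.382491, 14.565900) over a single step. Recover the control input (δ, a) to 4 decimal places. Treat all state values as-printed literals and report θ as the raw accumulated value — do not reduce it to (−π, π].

δ = -0.4125, a = 1.1060

a = (v'−v)/dt = (0.165900)/0.15 = 1.1060
Δθ = θ'−θ = -0.278009;  (v·dt/L) = 14.4000·0.15/3.4 = 0.635294
tan δ = Δθ·L/(v·dt) = -0.437607  →  δ = -0.4125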